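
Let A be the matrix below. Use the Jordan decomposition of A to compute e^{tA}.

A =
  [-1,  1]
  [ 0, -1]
e^{tA} =
  [exp(-t), t*exp(-t)]
  [0, exp(-t)]

Strategy: write A = P · J · P⁻¹ where J is a Jordan canonical form, so e^{tA} = P · e^{tJ} · P⁻¹, and e^{tJ} can be computed block-by-block.

A has Jordan form
J =
  [-1,  1]
  [ 0, -1]
(up to reordering of blocks).

Per-block formulas:
  For a 2×2 Jordan block J_2(-1): exp(t · J_2(-1)) = e^(-1t)·(I + t·N), where N is the 2×2 nilpotent shift.

After assembling e^{tJ} and conjugating by P, we get:

e^{tA} =
  [exp(-t), t*exp(-t)]
  [0, exp(-t)]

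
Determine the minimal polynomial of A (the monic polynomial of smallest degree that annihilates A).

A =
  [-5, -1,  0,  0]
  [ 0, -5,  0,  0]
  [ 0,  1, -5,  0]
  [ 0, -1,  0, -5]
x^2 + 10*x + 25

The characteristic polynomial is χ_A(x) = (x + 5)^4, so the eigenvalues are known. The minimal polynomial is
  m_A(x) = Π_λ (x − λ)^{k_λ}
where k_λ is the size of the *largest* Jordan block for λ (equivalently, the smallest k with (A − λI)^k v = 0 for every generalised eigenvector v of λ).

  λ = -5: largest Jordan block has size 2, contributing (x + 5)^2

So m_A(x) = (x + 5)^2 = x^2 + 10*x + 25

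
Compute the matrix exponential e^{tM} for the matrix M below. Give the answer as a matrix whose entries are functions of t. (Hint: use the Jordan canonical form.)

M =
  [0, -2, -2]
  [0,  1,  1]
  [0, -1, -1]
e^{tM} =
  [1, -2*t, -2*t]
  [0, t + 1, t]
  [0, -t, 1 - t]

Strategy: write M = P · J · P⁻¹ where J is a Jordan canonical form, so e^{tM} = P · e^{tJ} · P⁻¹, and e^{tJ} can be computed block-by-block.

M has Jordan form
J =
  [0, 1, 0]
  [0, 0, 0]
  [0, 0, 0]
(up to reordering of blocks).

Per-block formulas:
  For a 2×2 Jordan block J_2(0): exp(t · J_2(0)) = e^(0t)·(I + t·N), where N is the 2×2 nilpotent shift.
  For a 1×1 block at λ = 0: exp(t · [0]) = [e^(0t)].

After assembling e^{tJ} and conjugating by P, we get:

e^{tM} =
  [1, -2*t, -2*t]
  [0, t + 1, t]
  [0, -t, 1 - t]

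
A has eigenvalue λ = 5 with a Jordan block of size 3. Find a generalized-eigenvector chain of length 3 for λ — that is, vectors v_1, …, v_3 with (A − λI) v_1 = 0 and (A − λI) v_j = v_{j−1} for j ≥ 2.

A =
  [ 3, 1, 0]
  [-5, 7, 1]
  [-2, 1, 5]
A Jordan chain for λ = 5 of length 3:
v_1 = (-1, -2, -1)ᵀ
v_2 = (-2, -5, -2)ᵀ
v_3 = (1, 0, 0)ᵀ

Let N = A − (5)·I. We want v_3 with N^3 v_3 = 0 but N^2 v_3 ≠ 0; then v_{j-1} := N · v_j for j = 3, …, 2.

Pick v_3 = (1, 0, 0)ᵀ.
Then v_2 = N · v_3 = (-2, -5, -2)ᵀ.
Then v_1 = N · v_2 = (-1, -2, -1)ᵀ.

Sanity check: (A − (5)·I) v_1 = (0, 0, 0)ᵀ = 0. ✓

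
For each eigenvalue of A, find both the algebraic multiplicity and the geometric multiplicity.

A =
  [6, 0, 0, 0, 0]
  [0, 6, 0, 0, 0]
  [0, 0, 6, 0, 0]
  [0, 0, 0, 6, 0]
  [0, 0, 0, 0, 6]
λ = 6: alg = 5, geom = 5

Step 1 — factor the characteristic polynomial to read off the algebraic multiplicities:
  χ_A(x) = (x - 6)^5

Step 2 — compute geometric multiplicities via the rank-nullity identity g(λ) = n − rank(A − λI):
  rank(A − (6)·I) = 0, so dim ker(A − (6)·I) = n − 0 = 5

Summary:
  λ = 6: algebraic multiplicity = 5, geometric multiplicity = 5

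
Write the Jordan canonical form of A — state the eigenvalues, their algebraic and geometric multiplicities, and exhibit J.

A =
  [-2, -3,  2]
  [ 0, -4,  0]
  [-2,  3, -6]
J_2(-4) ⊕ J_1(-4)

The characteristic polynomial is
  det(x·I − A) = x^3 + 12*x^2 + 48*x + 64 = (x + 4)^3

Eigenvalues and multiplicities (the geometric multiplicity of λ is n − rank(A − λI), which equals the number of Jordan blocks for λ):
  λ = -4: algebraic multiplicity = 3, geometric multiplicity = 2

Determining the block sizes for each eigenvalue:
  λ = -4: 2 blocks summing to 3 forces exactly one block of size 2 and the rest size 1 → block sizes [2, 1]

Assembling the blocks gives a Jordan form
J =
  [-4,  1,  0]
  [ 0, -4,  0]
  [ 0,  0, -4]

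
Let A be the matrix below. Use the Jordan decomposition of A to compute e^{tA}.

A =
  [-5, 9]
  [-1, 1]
e^{tA} =
  [-3*t*exp(-2*t) + exp(-2*t), 9*t*exp(-2*t)]
  [-t*exp(-2*t), 3*t*exp(-2*t) + exp(-2*t)]

Strategy: write A = P · J · P⁻¹ where J is a Jordan canonical form, so e^{tA} = P · e^{tJ} · P⁻¹, and e^{tJ} can be computed block-by-block.

A has Jordan form
J =
  [-2,  1]
  [ 0, -2]
(up to reordering of blocks).

Per-block formulas:
  For a 2×2 Jordan block J_2(-2): exp(t · J_2(-2)) = e^(-2t)·(I + t·N), where N is the 2×2 nilpotent shift.

After assembling e^{tJ} and conjugating by P, we get:

e^{tA} =
  [-3*t*exp(-2*t) + exp(-2*t), 9*t*exp(-2*t)]
  [-t*exp(-2*t), 3*t*exp(-2*t) + exp(-2*t)]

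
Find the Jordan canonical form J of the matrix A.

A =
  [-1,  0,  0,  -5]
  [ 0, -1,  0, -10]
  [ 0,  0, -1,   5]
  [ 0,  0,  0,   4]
J_1(-1) ⊕ J_1(-1) ⊕ J_1(-1) ⊕ J_1(4)

The characteristic polynomial is
  det(x·I − A) = x^4 - x^3 - 9*x^2 - 11*x - 4 = (x - 4)*(x + 1)^3

Eigenvalues and multiplicities (the geometric multiplicity of λ is n − rank(A − λI), which equals the number of Jordan blocks for λ):
  λ = -1: algebraic multiplicity = 3, geometric multiplicity = 3
  λ = 4: algebraic multiplicity = 1, geometric multiplicity = 1

Determining the block sizes for each eigenvalue:
  λ = -1: gm = am = 3, so every block has size 1 → block sizes [1, 1, 1]
  λ = 4: one block (gm = 1), so the single block has size am = 1 → block sizes [1]

Assembling the blocks gives a Jordan form
J =
  [-1,  0,  0, 0]
  [ 0, -1,  0, 0]
  [ 0,  0, -1, 0]
  [ 0,  0,  0, 4]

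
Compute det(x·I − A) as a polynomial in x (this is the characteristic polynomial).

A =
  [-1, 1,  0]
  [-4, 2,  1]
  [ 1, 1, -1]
x^3

Expanding det(x·I − A) (e.g. by cofactor expansion or by noting that A is similar to its Jordan form J, which has the same characteristic polynomial as A) gives
  χ_A(x) = x^3
which factors as x^3. The eigenvalues (with algebraic multiplicities) are λ = 0 with multiplicity 3.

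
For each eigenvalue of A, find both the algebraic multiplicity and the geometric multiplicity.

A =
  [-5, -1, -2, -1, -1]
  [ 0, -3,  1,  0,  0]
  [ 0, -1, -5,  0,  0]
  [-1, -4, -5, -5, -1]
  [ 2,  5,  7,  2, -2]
λ = -4: alg = 5, geom = 3

Step 1 — factor the characteristic polynomial to read off the algebraic multiplicities:
  χ_A(x) = (x + 4)^5

Step 2 — compute geometric multiplicities via the rank-nullity identity g(λ) = n − rank(A − λI):
  rank(A − (-4)·I) = 2, so dim ker(A − (-4)·I) = n − 2 = 3

Summary:
  λ = -4: algebraic multiplicity = 5, geometric multiplicity = 3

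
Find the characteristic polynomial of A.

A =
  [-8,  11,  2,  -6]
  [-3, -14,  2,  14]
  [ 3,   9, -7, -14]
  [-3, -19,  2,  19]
x^4 + 10*x^3 - 250*x - 625

Expanding det(x·I − A) (e.g. by cofactor expansion or by noting that A is similar to its Jordan form J, which has the same characteristic polynomial as A) gives
  χ_A(x) = x^4 + 10*x^3 - 250*x - 625
which factors as (x - 5)*(x + 5)^3. The eigenvalues (with algebraic multiplicities) are λ = -5 with multiplicity 3, λ = 5 with multiplicity 1.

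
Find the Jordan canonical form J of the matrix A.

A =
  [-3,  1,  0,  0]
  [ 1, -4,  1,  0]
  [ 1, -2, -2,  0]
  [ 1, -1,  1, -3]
J_3(-3) ⊕ J_1(-3)

The characteristic polynomial is
  det(x·I − A) = x^4 + 12*x^3 + 54*x^2 + 108*x + 81 = (x + 3)^4

Eigenvalues and multiplicities (the geometric multiplicity of λ is n − rank(A − λI), which equals the number of Jordan blocks for λ):
  λ = -3: algebraic multiplicity = 4, geometric multiplicity = 2

Determining the block sizes for each eigenvalue:
  λ = -3: with am = 4 and gm = 2, the partition is not yet determined (e.g. several partitions of 4 into 2 parts exist). Let N = A − (-3)·I. Computing rank(N^1) = 2, rank(N^2) = 1, rank(N^3) = 0; the number of blocks of size ≥ j is rank(N^{j−1}) − rank(N^j), giving [2, 1, 1]. So we have 1 block(s) of size 3, 1 block(s) of size 1 → block sizes [3, 1]

Assembling the blocks gives a Jordan form
J =
  [-3,  1,  0,  0]
  [ 0, -3,  1,  0]
  [ 0,  0, -3,  0]
  [ 0,  0,  0, -3]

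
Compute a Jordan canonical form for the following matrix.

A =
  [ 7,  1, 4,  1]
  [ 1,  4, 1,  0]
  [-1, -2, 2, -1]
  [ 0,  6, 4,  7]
J_3(5) ⊕ J_1(5)

The characteristic polynomial is
  det(x·I − A) = x^4 - 20*x^3 + 150*x^2 - 500*x + 625 = (x - 5)^4

Eigenvalues and multiplicities (the geometric multiplicity of λ is n − rank(A − λI), which equals the number of Jordan blocks for λ):
  λ = 5: algebraic multiplicity = 4, geometric multiplicity = 2

Determining the block sizes for each eigenvalue:
  λ = 5: with am = 4 and gm = 2, the partition is not yet determined (e.g. several partitions of 4 into 2 parts exist). Let N = A − (5)·I. Computing rank(N^1) = 2, rank(N^2) = 1, rank(N^3) = 0; the number of blocks of size ≥ j is rank(N^{j−1}) − rank(N^j), giving [2, 1, 1]. So we have 1 block(s) of size 3, 1 block(s) of size 1 → block sizes [3, 1]

Assembling the blocks gives a Jordan form
J =
  [5, 1, 0, 0]
  [0, 5, 1, 0]
  [0, 0, 5, 0]
  [0, 0, 0, 5]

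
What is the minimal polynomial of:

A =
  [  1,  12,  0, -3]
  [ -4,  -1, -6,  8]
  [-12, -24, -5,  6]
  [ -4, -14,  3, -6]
x^3 + 6*x^2 - 15*x - 100

The characteristic polynomial is χ_A(x) = (x - 4)*(x + 5)^3, so the eigenvalues are known. The minimal polynomial is
  m_A(x) = Π_λ (x − λ)^{k_λ}
where k_λ is the size of the *largest* Jordan block for λ (equivalently, the smallest k with (A − λI)^k v = 0 for every generalised eigenvector v of λ).

  λ = -5: largest Jordan block has size 2, contributing (x + 5)^2
  λ = 4: largest Jordan block has size 1, contributing (x − 4)

So m_A(x) = (x - 4)*(x + 5)^2 = x^3 + 6*x^2 - 15*x - 100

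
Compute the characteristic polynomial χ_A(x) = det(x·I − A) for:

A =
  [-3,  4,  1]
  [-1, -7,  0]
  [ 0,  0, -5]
x^3 + 15*x^2 + 75*x + 125

Expanding det(x·I − A) (e.g. by cofactor expansion or by noting that A is similar to its Jordan form J, which has the same characteristic polynomial as A) gives
  χ_A(x) = x^3 + 15*x^2 + 75*x + 125
which factors as (x + 5)^3. The eigenvalues (with algebraic multiplicities) are λ = -5 with multiplicity 3.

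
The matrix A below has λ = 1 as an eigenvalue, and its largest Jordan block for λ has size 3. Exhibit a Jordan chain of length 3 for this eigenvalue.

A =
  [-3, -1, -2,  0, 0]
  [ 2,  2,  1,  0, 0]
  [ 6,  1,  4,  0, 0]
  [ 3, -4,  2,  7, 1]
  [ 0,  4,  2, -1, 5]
A Jordan chain for λ = 1 of length 3:
v_1 = (1, 0, -2, 0, 1)ᵀ
v_2 = (-2, 1, 3, 1, -2)ᵀ
v_3 = (1, 0, -1, 0, 0)ᵀ

Let N = A − (1)·I. We want v_3 with N^3 v_3 = 0 but N^2 v_3 ≠ 0; then v_{j-1} := N · v_j for j = 3, …, 2.

Pick v_3 = (1, 0, -1, 0, 0)ᵀ.
Then v_2 = N · v_3 = (-2, 1, 3, 1, -2)ᵀ.
Then v_1 = N · v_2 = (1, 0, -2, 0, 1)ᵀ.

Sanity check: (A − (1)·I) v_1 = (0, 0, 0, 0, 0)ᵀ = 0. ✓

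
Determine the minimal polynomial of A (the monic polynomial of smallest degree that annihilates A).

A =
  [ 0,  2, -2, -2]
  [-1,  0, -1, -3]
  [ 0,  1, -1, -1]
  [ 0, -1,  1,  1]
x^3

The characteristic polynomial is χ_A(x) = x^4, so the eigenvalues are known. The minimal polynomial is
  m_A(x) = Π_λ (x − λ)^{k_λ}
where k_λ is the size of the *largest* Jordan block for λ (equivalently, the smallest k with (A − λI)^k v = 0 for every generalised eigenvector v of λ).

  λ = 0: largest Jordan block has size 3, contributing (x − 0)^3

So m_A(x) = x^3 = x^3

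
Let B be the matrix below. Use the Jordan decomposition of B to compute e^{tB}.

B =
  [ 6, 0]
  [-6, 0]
e^{tB} =
  [exp(6*t), 0]
  [1 - exp(6*t), 1]

Strategy: write B = P · J · P⁻¹ where J is a Jordan canonical form, so e^{tB} = P · e^{tJ} · P⁻¹, and e^{tJ} can be computed block-by-block.

B has Jordan form
J =
  [0, 0]
  [0, 6]
(up to reordering of blocks).

Per-block formulas:
  For a 1×1 block at λ = 0: exp(t · [0]) = [e^(0t)].
  For a 1×1 block at λ = 6: exp(t · [6]) = [e^(6t)].

After assembling e^{tJ} and conjugating by P, we get:

e^{tB} =
  [exp(6*t), 0]
  [1 - exp(6*t), 1]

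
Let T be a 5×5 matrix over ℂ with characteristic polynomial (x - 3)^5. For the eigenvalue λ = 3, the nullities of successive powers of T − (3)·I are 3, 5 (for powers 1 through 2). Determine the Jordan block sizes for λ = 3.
Block sizes for λ = 3: [2, 2, 1]

From the dimensions of kernels of powers, the number of Jordan blocks of size at least j is d_j − d_{j−1} where d_j = dim ker(N^j) (with d_0 = 0). Computing the differences gives [3, 2].
The number of blocks of size exactly k is (#blocks of size ≥ k) − (#blocks of size ≥ k + 1), so the partition is: 1 block(s) of size 1, 2 block(s) of size 2.
In nonincreasing order the block sizes are [2, 2, 1].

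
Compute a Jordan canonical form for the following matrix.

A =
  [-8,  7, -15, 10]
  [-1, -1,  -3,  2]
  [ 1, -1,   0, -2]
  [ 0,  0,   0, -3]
J_3(-3) ⊕ J_1(-3)

The characteristic polynomial is
  det(x·I − A) = x^4 + 12*x^3 + 54*x^2 + 108*x + 81 = (x + 3)^4

Eigenvalues and multiplicities (the geometric multiplicity of λ is n − rank(A − λI), which equals the number of Jordan blocks for λ):
  λ = -3: algebraic multiplicity = 4, geometric multiplicity = 2

Determining the block sizes for each eigenvalue:
  λ = -3: with am = 4 and gm = 2, the partition is not yet determined (e.g. several partitions of 4 into 2 parts exist). Let N = A − (-3)·I. Computing rank(N^1) = 2, rank(N^2) = 1, rank(N^3) = 0; the number of blocks of size ≥ j is rank(N^{j−1}) − rank(N^j), giving [2, 1, 1]. So we have 1 block(s) of size 3, 1 block(s) of size 1 → block sizes [3, 1]

Assembling the blocks gives a Jordan form
J =
  [-3,  1,  0,  0]
  [ 0, -3,  1,  0]
  [ 0,  0, -3,  0]
  [ 0,  0,  0, -3]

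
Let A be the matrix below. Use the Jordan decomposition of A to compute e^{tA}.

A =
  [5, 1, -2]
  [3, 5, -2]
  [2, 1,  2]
e^{tA} =
  [t*exp(4*t) + exp(4*t), t*exp(4*t), -2*t*exp(4*t)]
  [t^2*exp(4*t) + 3*t*exp(4*t), t^2*exp(4*t) + t*exp(4*t) + exp(4*t), -2*t^2*exp(4*t) - 2*t*exp(4*t)]
  [t^2*exp(4*t)/2 + 2*t*exp(4*t), t^2*exp(4*t)/2 + t*exp(4*t), -t^2*exp(4*t) - 2*t*exp(4*t) + exp(4*t)]

Strategy: write A = P · J · P⁻¹ where J is a Jordan canonical form, so e^{tA} = P · e^{tJ} · P⁻¹, and e^{tJ} can be computed block-by-block.

A has Jordan form
J =
  [4, 1, 0]
  [0, 4, 1]
  [0, 0, 4]
(up to reordering of blocks).

Per-block formulas:
  For a 3×3 Jordan block J_3(4): exp(t · J_3(4)) = e^(4t)·(I + t·N + (t^2/2)·N^2), where N is the 3×3 nilpotent shift.

After assembling e^{tJ} and conjugating by P, we get:

e^{tA} =
  [t*exp(4*t) + exp(4*t), t*exp(4*t), -2*t*exp(4*t)]
  [t^2*exp(4*t) + 3*t*exp(4*t), t^2*exp(4*t) + t*exp(4*t) + exp(4*t), -2*t^2*exp(4*t) - 2*t*exp(4*t)]
  [t^2*exp(4*t)/2 + 2*t*exp(4*t), t^2*exp(4*t)/2 + t*exp(4*t), -t^2*exp(4*t) - 2*t*exp(4*t) + exp(4*t)]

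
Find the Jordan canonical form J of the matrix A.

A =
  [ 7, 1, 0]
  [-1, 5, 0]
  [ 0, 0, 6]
J_2(6) ⊕ J_1(6)

The characteristic polynomial is
  det(x·I − A) = x^3 - 18*x^2 + 108*x - 216 = (x - 6)^3

Eigenvalues and multiplicities (the geometric multiplicity of λ is n − rank(A − λI), which equals the number of Jordan blocks for λ):
  λ = 6: algebraic multiplicity = 3, geometric multiplicity = 2

Determining the block sizes for each eigenvalue:
  λ = 6: 2 blocks summing to 3 forces exactly one block of size 2 and the rest size 1 → block sizes [2, 1]

Assembling the blocks gives a Jordan form
J =
  [6, 1, 0]
  [0, 6, 0]
  [0, 0, 6]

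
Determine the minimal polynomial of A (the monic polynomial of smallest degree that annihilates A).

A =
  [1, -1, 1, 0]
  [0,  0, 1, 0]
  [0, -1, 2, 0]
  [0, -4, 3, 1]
x^3 - 3*x^2 + 3*x - 1

The characteristic polynomial is χ_A(x) = (x - 1)^4, so the eigenvalues are known. The minimal polynomial is
  m_A(x) = Π_λ (x − λ)^{k_λ}
where k_λ is the size of the *largest* Jordan block for λ (equivalently, the smallest k with (A − λI)^k v = 0 for every generalised eigenvector v of λ).

  λ = 1: largest Jordan block has size 3, contributing (x − 1)^3

So m_A(x) = (x - 1)^3 = x^3 - 3*x^2 + 3*x - 1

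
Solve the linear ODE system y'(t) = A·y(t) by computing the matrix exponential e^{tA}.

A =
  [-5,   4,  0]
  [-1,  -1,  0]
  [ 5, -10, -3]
e^{tA} =
  [-2*t*exp(-3*t) + exp(-3*t), 4*t*exp(-3*t), 0]
  [-t*exp(-3*t), 2*t*exp(-3*t) + exp(-3*t), 0]
  [5*t*exp(-3*t), -10*t*exp(-3*t), exp(-3*t)]

Strategy: write A = P · J · P⁻¹ where J is a Jordan canonical form, so e^{tA} = P · e^{tJ} · P⁻¹, and e^{tJ} can be computed block-by-block.

A has Jordan form
J =
  [-3,  1,  0]
  [ 0, -3,  0]
  [ 0,  0, -3]
(up to reordering of blocks).

Per-block formulas:
  For a 1×1 block at λ = -3: exp(t · [-3]) = [e^(-3t)].
  For a 2×2 Jordan block J_2(-3): exp(t · J_2(-3)) = e^(-3t)·(I + t·N), where N is the 2×2 nilpotent shift.

After assembling e^{tJ} and conjugating by P, we get:

e^{tA} =
  [-2*t*exp(-3*t) + exp(-3*t), 4*t*exp(-3*t), 0]
  [-t*exp(-3*t), 2*t*exp(-3*t) + exp(-3*t), 0]
  [5*t*exp(-3*t), -10*t*exp(-3*t), exp(-3*t)]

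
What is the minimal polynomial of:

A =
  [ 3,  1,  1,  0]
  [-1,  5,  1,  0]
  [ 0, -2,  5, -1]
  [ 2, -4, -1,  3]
x^3 - 12*x^2 + 48*x - 64

The characteristic polynomial is χ_A(x) = (x - 4)^4, so the eigenvalues are known. The minimal polynomial is
  m_A(x) = Π_λ (x − λ)^{k_λ}
where k_λ is the size of the *largest* Jordan block for λ (equivalently, the smallest k with (A − λI)^k v = 0 for every generalised eigenvector v of λ).

  λ = 4: largest Jordan block has size 3, contributing (x − 4)^3

So m_A(x) = (x - 4)^3 = x^3 - 12*x^2 + 48*x - 64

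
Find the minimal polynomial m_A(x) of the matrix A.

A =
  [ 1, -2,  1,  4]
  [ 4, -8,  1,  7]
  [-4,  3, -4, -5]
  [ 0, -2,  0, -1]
x^3 + 9*x^2 + 27*x + 27

The characteristic polynomial is χ_A(x) = (x + 3)^4, so the eigenvalues are known. The minimal polynomial is
  m_A(x) = Π_λ (x − λ)^{k_λ}
where k_λ is the size of the *largest* Jordan block for λ (equivalently, the smallest k with (A − λI)^k v = 0 for every generalised eigenvector v of λ).

  λ = -3: largest Jordan block has size 3, contributing (x + 3)^3

So m_A(x) = (x + 3)^3 = x^3 + 9*x^2 + 27*x + 27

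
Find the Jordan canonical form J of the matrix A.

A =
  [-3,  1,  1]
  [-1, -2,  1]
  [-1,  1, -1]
J_3(-2)

The characteristic polynomial is
  det(x·I − A) = x^3 + 6*x^2 + 12*x + 8 = (x + 2)^3

Eigenvalues and multiplicities (the geometric multiplicity of λ is n − rank(A − λI), which equals the number of Jordan blocks for λ):
  λ = -2: algebraic multiplicity = 3, geometric multiplicity = 1

Determining the block sizes for each eigenvalue:
  λ = -2: one block (gm = 1), so the single block has size am = 3 → block sizes [3]

Assembling the blocks gives a Jordan form
J =
  [-2,  1,  0]
  [ 0, -2,  1]
  [ 0,  0, -2]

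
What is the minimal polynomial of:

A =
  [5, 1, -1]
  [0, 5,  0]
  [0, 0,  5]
x^2 - 10*x + 25

The characteristic polynomial is χ_A(x) = (x - 5)^3, so the eigenvalues are known. The minimal polynomial is
  m_A(x) = Π_λ (x − λ)^{k_λ}
where k_λ is the size of the *largest* Jordan block for λ (equivalently, the smallest k with (A − λI)^k v = 0 for every generalised eigenvector v of λ).

  λ = 5: largest Jordan block has size 2, contributing (x − 5)^2

So m_A(x) = (x - 5)^2 = x^2 - 10*x + 25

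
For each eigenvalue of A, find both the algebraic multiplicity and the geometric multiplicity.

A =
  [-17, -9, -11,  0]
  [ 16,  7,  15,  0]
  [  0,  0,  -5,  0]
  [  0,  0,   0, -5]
λ = -5: alg = 4, geom = 2

Step 1 — factor the characteristic polynomial to read off the algebraic multiplicities:
  χ_A(x) = (x + 5)^4

Step 2 — compute geometric multiplicities via the rank-nullity identity g(λ) = n − rank(A − λI):
  rank(A − (-5)·I) = 2, so dim ker(A − (-5)·I) = n − 2 = 2

Summary:
  λ = -5: algebraic multiplicity = 4, geometric multiplicity = 2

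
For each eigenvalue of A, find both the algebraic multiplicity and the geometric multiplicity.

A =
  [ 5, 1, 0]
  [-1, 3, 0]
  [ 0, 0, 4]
λ = 4: alg = 3, geom = 2

Step 1 — factor the characteristic polynomial to read off the algebraic multiplicities:
  χ_A(x) = (x - 4)^3

Step 2 — compute geometric multiplicities via the rank-nullity identity g(λ) = n − rank(A − λI):
  rank(A − (4)·I) = 1, so dim ker(A − (4)·I) = n − 1 = 2

Summary:
  λ = 4: algebraic multiplicity = 3, geometric multiplicity = 2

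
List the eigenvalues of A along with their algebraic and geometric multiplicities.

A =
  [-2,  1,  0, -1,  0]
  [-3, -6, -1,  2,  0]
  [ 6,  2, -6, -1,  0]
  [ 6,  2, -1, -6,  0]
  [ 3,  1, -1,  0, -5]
λ = -5: alg = 5, geom = 3

Step 1 — factor the characteristic polynomial to read off the algebraic multiplicities:
  χ_A(x) = (x + 5)^5

Step 2 — compute geometric multiplicities via the rank-nullity identity g(λ) = n − rank(A − λI):
  rank(A − (-5)·I) = 2, so dim ker(A − (-5)·I) = n − 2 = 3

Summary:
  λ = -5: algebraic multiplicity = 5, geometric multiplicity = 3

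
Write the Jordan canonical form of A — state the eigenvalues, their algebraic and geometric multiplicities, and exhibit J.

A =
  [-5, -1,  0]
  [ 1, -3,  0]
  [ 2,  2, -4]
J_2(-4) ⊕ J_1(-4)

The characteristic polynomial is
  det(x·I − A) = x^3 + 12*x^2 + 48*x + 64 = (x + 4)^3

Eigenvalues and multiplicities (the geometric multiplicity of λ is n − rank(A − λI), which equals the number of Jordan blocks for λ):
  λ = -4: algebraic multiplicity = 3, geometric multiplicity = 2

Determining the block sizes for each eigenvalue:
  λ = -4: 2 blocks summing to 3 forces exactly one block of size 2 and the rest size 1 → block sizes [2, 1]

Assembling the blocks gives a Jordan form
J =
  [-4,  1,  0]
  [ 0, -4,  0]
  [ 0,  0, -4]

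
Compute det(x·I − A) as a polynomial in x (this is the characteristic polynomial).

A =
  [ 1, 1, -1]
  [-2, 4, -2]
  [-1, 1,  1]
x^3 - 6*x^2 + 12*x - 8

Expanding det(x·I − A) (e.g. by cofactor expansion or by noting that A is similar to its Jordan form J, which has the same characteristic polynomial as A) gives
  χ_A(x) = x^3 - 6*x^2 + 12*x - 8
which factors as (x - 2)^3. The eigenvalues (with algebraic multiplicities) are λ = 2 with multiplicity 3.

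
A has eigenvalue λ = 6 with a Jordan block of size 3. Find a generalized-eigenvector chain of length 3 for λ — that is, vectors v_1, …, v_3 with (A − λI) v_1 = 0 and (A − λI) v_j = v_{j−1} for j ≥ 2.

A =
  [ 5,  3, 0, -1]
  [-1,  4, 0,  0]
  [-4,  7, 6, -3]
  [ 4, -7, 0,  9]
A Jordan chain for λ = 6 of length 3:
v_1 = (-6, 3, -15, 15)ᵀ
v_2 = (-1, -1, -4, 4)ᵀ
v_3 = (1, 0, 0, 0)ᵀ

Let N = A − (6)·I. We want v_3 with N^3 v_3 = 0 but N^2 v_3 ≠ 0; then v_{j-1} := N · v_j for j = 3, …, 2.

Pick v_3 = (1, 0, 0, 0)ᵀ.
Then v_2 = N · v_3 = (-1, -1, -4, 4)ᵀ.
Then v_1 = N · v_2 = (-6, 3, -15, 15)ᵀ.

Sanity check: (A − (6)·I) v_1 = (0, 0, 0, 0)ᵀ = 0. ✓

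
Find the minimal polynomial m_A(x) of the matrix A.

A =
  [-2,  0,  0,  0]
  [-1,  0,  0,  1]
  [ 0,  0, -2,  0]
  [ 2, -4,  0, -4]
x^2 + 4*x + 4

The characteristic polynomial is χ_A(x) = (x + 2)^4, so the eigenvalues are known. The minimal polynomial is
  m_A(x) = Π_λ (x − λ)^{k_λ}
where k_λ is the size of the *largest* Jordan block for λ (equivalently, the smallest k with (A − λI)^k v = 0 for every generalised eigenvector v of λ).

  λ = -2: largest Jordan block has size 2, contributing (x + 2)^2

So m_A(x) = (x + 2)^2 = x^2 + 4*x + 4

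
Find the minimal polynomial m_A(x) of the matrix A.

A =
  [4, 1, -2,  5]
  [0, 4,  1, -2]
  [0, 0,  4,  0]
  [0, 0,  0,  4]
x^3 - 12*x^2 + 48*x - 64

The characteristic polynomial is χ_A(x) = (x - 4)^4, so the eigenvalues are known. The minimal polynomial is
  m_A(x) = Π_λ (x − λ)^{k_λ}
where k_λ is the size of the *largest* Jordan block for λ (equivalently, the smallest k with (A − λI)^k v = 0 for every generalised eigenvector v of λ).

  λ = 4: largest Jordan block has size 3, contributing (x − 4)^3

So m_A(x) = (x - 4)^3 = x^3 - 12*x^2 + 48*x - 64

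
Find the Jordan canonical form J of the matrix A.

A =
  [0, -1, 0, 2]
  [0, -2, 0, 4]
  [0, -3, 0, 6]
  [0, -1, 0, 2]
J_2(0) ⊕ J_1(0) ⊕ J_1(0)

The characteristic polynomial is
  det(x·I − A) = x^4

Eigenvalues and multiplicities (the geometric multiplicity of λ is n − rank(A − λI), which equals the number of Jordan blocks for λ):
  λ = 0: algebraic multiplicity = 4, geometric multiplicity = 3

Determining the block sizes for each eigenvalue:
  λ = 0: 3 blocks summing to 4 forces exactly one block of size 2 and the rest size 1 → block sizes [2, 1, 1]

Assembling the blocks gives a Jordan form
J =
  [0, 1, 0, 0]
  [0, 0, 0, 0]
  [0, 0, 0, 0]
  [0, 0, 0, 0]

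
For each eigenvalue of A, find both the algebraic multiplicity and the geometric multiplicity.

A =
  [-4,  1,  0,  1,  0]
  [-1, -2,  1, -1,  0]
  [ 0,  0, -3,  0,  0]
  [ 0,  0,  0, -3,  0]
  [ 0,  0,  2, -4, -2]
λ = -3: alg = 4, geom = 2; λ = -2: alg = 1, geom = 1

Step 1 — factor the characteristic polynomial to read off the algebraic multiplicities:
  χ_A(x) = (x + 2)*(x + 3)^4

Step 2 — compute geometric multiplicities via the rank-nullity identity g(λ) = n − rank(A − λI):
  rank(A − (-3)·I) = 3, so dim ker(A − (-3)·I) = n − 3 = 2
  rank(A − (-2)·I) = 4, so dim ker(A − (-2)·I) = n − 4 = 1

Summary:
  λ = -3: algebraic multiplicity = 4, geometric multiplicity = 2
  λ = -2: algebraic multiplicity = 1, geometric multiplicity = 1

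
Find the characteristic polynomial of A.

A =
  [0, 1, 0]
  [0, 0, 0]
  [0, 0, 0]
x^3

Expanding det(x·I − A) (e.g. by cofactor expansion or by noting that A is similar to its Jordan form J, which has the same characteristic polynomial as A) gives
  χ_A(x) = x^3
which factors as x^3. The eigenvalues (with algebraic multiplicities) are λ = 0 with multiplicity 3.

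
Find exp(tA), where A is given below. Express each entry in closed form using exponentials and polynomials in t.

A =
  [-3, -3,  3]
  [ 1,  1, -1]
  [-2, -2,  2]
e^{tA} =
  [1 - 3*t, -3*t, 3*t]
  [t, t + 1, -t]
  [-2*t, -2*t, 2*t + 1]

Strategy: write A = P · J · P⁻¹ where J is a Jordan canonical form, so e^{tA} = P · e^{tJ} · P⁻¹, and e^{tJ} can be computed block-by-block.

A has Jordan form
J =
  [0, 1, 0]
  [0, 0, 0]
  [0, 0, 0]
(up to reordering of blocks).

Per-block formulas:
  For a 1×1 block at λ = 0: exp(t · [0]) = [e^(0t)].
  For a 2×2 Jordan block J_2(0): exp(t · J_2(0)) = e^(0t)·(I + t·N), where N is the 2×2 nilpotent shift.

After assembling e^{tJ} and conjugating by P, we get:

e^{tA} =
  [1 - 3*t, -3*t, 3*t]
  [t, t + 1, -t]
  [-2*t, -2*t, 2*t + 1]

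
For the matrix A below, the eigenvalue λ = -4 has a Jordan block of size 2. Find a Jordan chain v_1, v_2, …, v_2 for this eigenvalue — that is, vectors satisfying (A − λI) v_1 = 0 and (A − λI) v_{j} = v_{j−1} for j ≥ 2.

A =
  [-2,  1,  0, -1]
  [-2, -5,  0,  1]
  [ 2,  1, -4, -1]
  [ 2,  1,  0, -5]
A Jordan chain for λ = -4 of length 2:
v_1 = (2, -2, 2, 2)ᵀ
v_2 = (1, 0, 0, 0)ᵀ

Let N = A − (-4)·I. We want v_2 with N^2 v_2 = 0 but N^1 v_2 ≠ 0; then v_{j-1} := N · v_j for j = 2, …, 2.

Pick v_2 = (1, 0, 0, 0)ᵀ.
Then v_1 = N · v_2 = (2, -2, 2, 2)ᵀ.

Sanity check: (A − (-4)·I) v_1 = (0, 0, 0, 0)ᵀ = 0. ✓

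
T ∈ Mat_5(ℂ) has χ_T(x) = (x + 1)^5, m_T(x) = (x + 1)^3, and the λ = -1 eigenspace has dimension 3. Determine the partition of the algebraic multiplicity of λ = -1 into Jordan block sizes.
Block sizes for λ = -1: [3, 1, 1]

Step 1 — from the characteristic polynomial, algebraic multiplicity of λ = -1 is 5. From dim ker(T − (-1)·I) = 3, there are exactly 3 Jordan blocks for λ = -1.
Step 2 — from the minimal polynomial, the factor (x + 1)^3 tells us the largest block for λ = -1 has size 3.
Step 3 — with total size 5, 3 blocks, and largest block 3, the block sizes (in nonincreasing order) are [3, 1, 1].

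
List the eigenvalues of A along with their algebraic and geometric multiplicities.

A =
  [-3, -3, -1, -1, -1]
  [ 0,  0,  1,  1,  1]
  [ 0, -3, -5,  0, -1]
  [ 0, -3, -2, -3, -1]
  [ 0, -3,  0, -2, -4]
λ = -3: alg = 5, geom = 3

Step 1 — factor the characteristic polynomial to read off the algebraic multiplicities:
  χ_A(x) = (x + 3)^5

Step 2 — compute geometric multiplicities via the rank-nullity identity g(λ) = n − rank(A − λI):
  rank(A − (-3)·I) = 2, so dim ker(A − (-3)·I) = n − 2 = 3

Summary:
  λ = -3: algebraic multiplicity = 5, geometric multiplicity = 3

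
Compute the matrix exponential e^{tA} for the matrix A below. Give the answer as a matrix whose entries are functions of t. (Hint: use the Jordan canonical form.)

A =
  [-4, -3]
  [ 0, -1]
e^{tA} =
  [exp(-4*t), -exp(-t) + exp(-4*t)]
  [0, exp(-t)]

Strategy: write A = P · J · P⁻¹ where J is a Jordan canonical form, so e^{tA} = P · e^{tJ} · P⁻¹, and e^{tJ} can be computed block-by-block.

A has Jordan form
J =
  [-4,  0]
  [ 0, -1]
(up to reordering of blocks).

Per-block formulas:
  For a 1×1 block at λ = -1: exp(t · [-1]) = [e^(-1t)].
  For a 1×1 block at λ = -4: exp(t · [-4]) = [e^(-4t)].

After assembling e^{tJ} and conjugating by P, we get:

e^{tA} =
  [exp(-4*t), -exp(-t) + exp(-4*t)]
  [0, exp(-t)]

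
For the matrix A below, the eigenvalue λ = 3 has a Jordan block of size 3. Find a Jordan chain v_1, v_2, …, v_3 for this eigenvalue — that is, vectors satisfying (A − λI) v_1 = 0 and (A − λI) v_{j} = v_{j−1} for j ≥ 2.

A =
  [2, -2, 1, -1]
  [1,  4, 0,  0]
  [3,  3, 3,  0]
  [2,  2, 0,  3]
A Jordan chain for λ = 3 of length 3:
v_1 = (1, -1, -3, -2)ᵀ
v_2 = (-2, 1, 3, 2)ᵀ
v_3 = (0, 1, 0, 0)ᵀ

Let N = A − (3)·I. We want v_3 with N^3 v_3 = 0 but N^2 v_3 ≠ 0; then v_{j-1} := N · v_j for j = 3, …, 2.

Pick v_3 = (0, 1, 0, 0)ᵀ.
Then v_2 = N · v_3 = (-2, 1, 3, 2)ᵀ.
Then v_1 = N · v_2 = (1, -1, -3, -2)ᵀ.

Sanity check: (A − (3)·I) v_1 = (0, 0, 0, 0)ᵀ = 0. ✓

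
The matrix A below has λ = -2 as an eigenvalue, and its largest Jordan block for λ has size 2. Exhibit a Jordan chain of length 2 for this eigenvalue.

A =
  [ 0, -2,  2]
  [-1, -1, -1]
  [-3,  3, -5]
A Jordan chain for λ = -2 of length 2:
v_1 = (2, -1, -3)ᵀ
v_2 = (1, 0, 0)ᵀ

Let N = A − (-2)·I. We want v_2 with N^2 v_2 = 0 but N^1 v_2 ≠ 0; then v_{j-1} := N · v_j for j = 2, …, 2.

Pick v_2 = (1, 0, 0)ᵀ.
Then v_1 = N · v_2 = (2, -1, -3)ᵀ.

Sanity check: (A − (-2)·I) v_1 = (0, 0, 0)ᵀ = 0. ✓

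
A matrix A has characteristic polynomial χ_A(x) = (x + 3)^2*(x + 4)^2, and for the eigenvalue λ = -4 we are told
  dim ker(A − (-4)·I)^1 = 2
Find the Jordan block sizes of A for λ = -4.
Block sizes for λ = -4: [1, 1]

From the dimensions of kernels of powers, the number of Jordan blocks of size at least j is d_j − d_{j−1} where d_j = dim ker(N^j) (with d_0 = 0). Computing the differences gives [2].
The number of blocks of size exactly k is (#blocks of size ≥ k) − (#blocks of size ≥ k + 1), so the partition is: 2 block(s) of size 1.
In nonincreasing order the block sizes are [1, 1].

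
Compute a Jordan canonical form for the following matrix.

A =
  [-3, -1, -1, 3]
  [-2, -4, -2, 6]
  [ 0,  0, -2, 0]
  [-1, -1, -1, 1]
J_2(-2) ⊕ J_1(-2) ⊕ J_1(-2)

The characteristic polynomial is
  det(x·I − A) = x^4 + 8*x^3 + 24*x^2 + 32*x + 16 = (x + 2)^4

Eigenvalues and multiplicities (the geometric multiplicity of λ is n − rank(A − λI), which equals the number of Jordan blocks for λ):
  λ = -2: algebraic multiplicity = 4, geometric multiplicity = 3

Determining the block sizes for each eigenvalue:
  λ = -2: 3 blocks summing to 4 forces exactly one block of size 2 and the rest size 1 → block sizes [2, 1, 1]

Assembling the blocks gives a Jordan form
J =
  [-2,  1,  0,  0]
  [ 0, -2,  0,  0]
  [ 0,  0, -2,  0]
  [ 0,  0,  0, -2]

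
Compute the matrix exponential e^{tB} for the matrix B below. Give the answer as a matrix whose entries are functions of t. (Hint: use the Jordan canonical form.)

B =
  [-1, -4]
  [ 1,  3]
e^{tB} =
  [-2*t*exp(t) + exp(t), -4*t*exp(t)]
  [t*exp(t), 2*t*exp(t) + exp(t)]

Strategy: write B = P · J · P⁻¹ where J is a Jordan canonical form, so e^{tB} = P · e^{tJ} · P⁻¹, and e^{tJ} can be computed block-by-block.

B has Jordan form
J =
  [1, 1]
  [0, 1]
(up to reordering of blocks).

Per-block formulas:
  For a 2×2 Jordan block J_2(1): exp(t · J_2(1)) = e^(1t)·(I + t·N), where N is the 2×2 nilpotent shift.

After assembling e^{tJ} and conjugating by P, we get:

e^{tB} =
  [-2*t*exp(t) + exp(t), -4*t*exp(t)]
  [t*exp(t), 2*t*exp(t) + exp(t)]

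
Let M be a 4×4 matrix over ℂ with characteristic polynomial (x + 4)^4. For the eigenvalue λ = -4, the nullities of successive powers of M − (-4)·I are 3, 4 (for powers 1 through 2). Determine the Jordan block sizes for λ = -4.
Block sizes for λ = -4: [2, 1, 1]

From the dimensions of kernels of powers, the number of Jordan blocks of size at least j is d_j − d_{j−1} where d_j = dim ker(N^j) (with d_0 = 0). Computing the differences gives [3, 1].
The number of blocks of size exactly k is (#blocks of size ≥ k) − (#blocks of size ≥ k + 1), so the partition is: 2 block(s) of size 1, 1 block(s) of size 2.
In nonincreasing order the block sizes are [2, 1, 1].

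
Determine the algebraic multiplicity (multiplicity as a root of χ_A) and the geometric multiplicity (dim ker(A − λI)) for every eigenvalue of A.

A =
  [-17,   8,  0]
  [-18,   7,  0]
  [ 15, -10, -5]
λ = -5: alg = 3, geom = 2

Step 1 — factor the characteristic polynomial to read off the algebraic multiplicities:
  χ_A(x) = (x + 5)^3

Step 2 — compute geometric multiplicities via the rank-nullity identity g(λ) = n − rank(A − λI):
  rank(A − (-5)·I) = 1, so dim ker(A − (-5)·I) = n − 1 = 2

Summary:
  λ = -5: algebraic multiplicity = 3, geometric multiplicity = 2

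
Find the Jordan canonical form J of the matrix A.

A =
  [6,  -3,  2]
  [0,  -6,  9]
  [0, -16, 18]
J_3(6)

The characteristic polynomial is
  det(x·I − A) = x^3 - 18*x^2 + 108*x - 216 = (x - 6)^3

Eigenvalues and multiplicities (the geometric multiplicity of λ is n − rank(A − λI), which equals the number of Jordan blocks for λ):
  λ = 6: algebraic multiplicity = 3, geometric multiplicity = 1

Determining the block sizes for each eigenvalue:
  λ = 6: one block (gm = 1), so the single block has size am = 3 → block sizes [3]

Assembling the blocks gives a Jordan form
J =
  [6, 1, 0]
  [0, 6, 1]
  [0, 0, 6]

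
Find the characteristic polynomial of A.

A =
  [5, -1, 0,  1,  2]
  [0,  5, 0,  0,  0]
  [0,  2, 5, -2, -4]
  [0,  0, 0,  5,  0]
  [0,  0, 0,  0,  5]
x^5 - 25*x^4 + 250*x^3 - 1250*x^2 + 3125*x - 3125

Expanding det(x·I − A) (e.g. by cofactor expansion or by noting that A is similar to its Jordan form J, which has the same characteristic polynomial as A) gives
  χ_A(x) = x^5 - 25*x^4 + 250*x^3 - 1250*x^2 + 3125*x - 3125
which factors as (x - 5)^5. The eigenvalues (with algebraic multiplicities) are λ = 5 with multiplicity 5.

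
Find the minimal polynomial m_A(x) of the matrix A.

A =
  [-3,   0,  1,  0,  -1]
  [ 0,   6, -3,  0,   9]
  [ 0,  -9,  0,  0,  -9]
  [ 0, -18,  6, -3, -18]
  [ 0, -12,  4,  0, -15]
x^3 + 9*x^2 + 27*x + 27

The characteristic polynomial is χ_A(x) = (x + 3)^5, so the eigenvalues are known. The minimal polynomial is
  m_A(x) = Π_λ (x − λ)^{k_λ}
where k_λ is the size of the *largest* Jordan block for λ (equivalently, the smallest k with (A − λI)^k v = 0 for every generalised eigenvector v of λ).

  λ = -3: largest Jordan block has size 3, contributing (x + 3)^3

So m_A(x) = (x + 3)^3 = x^3 + 9*x^2 + 27*x + 27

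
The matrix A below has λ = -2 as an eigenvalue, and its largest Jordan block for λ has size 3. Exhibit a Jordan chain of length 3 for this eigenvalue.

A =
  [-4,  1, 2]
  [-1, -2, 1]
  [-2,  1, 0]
A Jordan chain for λ = -2 of length 3:
v_1 = (-1, 0, -1)ᵀ
v_2 = (-2, -1, -2)ᵀ
v_3 = (1, 0, 0)ᵀ

Let N = A − (-2)·I. We want v_3 with N^3 v_3 = 0 but N^2 v_3 ≠ 0; then v_{j-1} := N · v_j for j = 3, …, 2.

Pick v_3 = (1, 0, 0)ᵀ.
Then v_2 = N · v_3 = (-2, -1, -2)ᵀ.
Then v_1 = N · v_2 = (-1, 0, -1)ᵀ.

Sanity check: (A − (-2)·I) v_1 = (0, 0, 0)ᵀ = 0. ✓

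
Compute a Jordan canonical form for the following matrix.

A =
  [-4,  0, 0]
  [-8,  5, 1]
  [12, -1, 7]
J_1(-4) ⊕ J_2(6)

The characteristic polynomial is
  det(x·I − A) = x^3 - 8*x^2 - 12*x + 144 = (x - 6)^2*(x + 4)

Eigenvalues and multiplicities (the geometric multiplicity of λ is n − rank(A − λI), which equals the number of Jordan blocks for λ):
  λ = -4: algebraic multiplicity = 1, geometric multiplicity = 1
  λ = 6: algebraic multiplicity = 2, geometric multiplicity = 1

Determining the block sizes for each eigenvalue:
  λ = -4: one block (gm = 1), so the single block has size am = 1 → block sizes [1]
  λ = 6: one block (gm = 1), so the single block has size am = 2 → block sizes [2]

Assembling the blocks gives a Jordan form
J =
  [-4, 0, 0]
  [ 0, 6, 1]
  [ 0, 0, 6]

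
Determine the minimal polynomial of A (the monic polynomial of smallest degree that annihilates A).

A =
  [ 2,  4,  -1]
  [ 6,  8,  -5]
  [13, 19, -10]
x^3

The characteristic polynomial is χ_A(x) = x^3, so the eigenvalues are known. The minimal polynomial is
  m_A(x) = Π_λ (x − λ)^{k_λ}
where k_λ is the size of the *largest* Jordan block for λ (equivalently, the smallest k with (A − λI)^k v = 0 for every generalised eigenvector v of λ).

  λ = 0: largest Jordan block has size 3, contributing (x − 0)^3

So m_A(x) = x^3 = x^3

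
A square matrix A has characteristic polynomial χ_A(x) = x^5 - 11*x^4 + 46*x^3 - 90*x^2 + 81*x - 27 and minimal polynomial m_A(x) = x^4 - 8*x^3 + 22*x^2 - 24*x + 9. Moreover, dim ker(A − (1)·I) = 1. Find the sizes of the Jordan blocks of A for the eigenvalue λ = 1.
Block sizes for λ = 1: [2]

Step 1 — from the characteristic polynomial, algebraic multiplicity of λ = 1 is 2. From dim ker(A − (1)·I) = 1, there are exactly 1 Jordan blocks for λ = 1.
Step 2 — from the minimal polynomial, the factor (x − 1)^2 tells us the largest block for λ = 1 has size 2.
Step 3 — with total size 2, 1 blocks, and largest block 2, the block sizes (in nonincreasing order) are [2].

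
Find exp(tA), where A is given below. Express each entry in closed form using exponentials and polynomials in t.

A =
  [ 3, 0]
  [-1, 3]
e^{tA} =
  [exp(3*t), 0]
  [-t*exp(3*t), exp(3*t)]

Strategy: write A = P · J · P⁻¹ where J is a Jordan canonical form, so e^{tA} = P · e^{tJ} · P⁻¹, and e^{tJ} can be computed block-by-block.

A has Jordan form
J =
  [3, 1]
  [0, 3]
(up to reordering of blocks).

Per-block formulas:
  For a 2×2 Jordan block J_2(3): exp(t · J_2(3)) = e^(3t)·(I + t·N), where N is the 2×2 nilpotent shift.

After assembling e^{tJ} and conjugating by P, we get:

e^{tA} =
  [exp(3*t), 0]
  [-t*exp(3*t), exp(3*t)]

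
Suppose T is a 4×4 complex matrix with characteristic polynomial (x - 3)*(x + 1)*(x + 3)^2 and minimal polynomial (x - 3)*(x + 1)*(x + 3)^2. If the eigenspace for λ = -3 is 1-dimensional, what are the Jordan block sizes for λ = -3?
Block sizes for λ = -3: [2]

Step 1 — from the characteristic polynomial, algebraic multiplicity of λ = -3 is 2. From dim ker(T − (-3)·I) = 1, there are exactly 1 Jordan blocks for λ = -3.
Step 2 — from the minimal polynomial, the factor (x + 3)^2 tells us the largest block for λ = -3 has size 2.
Step 3 — with total size 2, 1 blocks, and largest block 2, the block sizes (in nonincreasing order) are [2].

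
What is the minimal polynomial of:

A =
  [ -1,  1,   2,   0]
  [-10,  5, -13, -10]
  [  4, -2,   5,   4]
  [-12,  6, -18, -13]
x^3 + 3*x^2 + 3*x + 1

The characteristic polynomial is χ_A(x) = (x + 1)^4, so the eigenvalues are known. The minimal polynomial is
  m_A(x) = Π_λ (x − λ)^{k_λ}
where k_λ is the size of the *largest* Jordan block for λ (equivalently, the smallest k with (A − λI)^k v = 0 for every generalised eigenvector v of λ).

  λ = -1: largest Jordan block has size 3, contributing (x + 1)^3

So m_A(x) = (x + 1)^3 = x^3 + 3*x^2 + 3*x + 1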